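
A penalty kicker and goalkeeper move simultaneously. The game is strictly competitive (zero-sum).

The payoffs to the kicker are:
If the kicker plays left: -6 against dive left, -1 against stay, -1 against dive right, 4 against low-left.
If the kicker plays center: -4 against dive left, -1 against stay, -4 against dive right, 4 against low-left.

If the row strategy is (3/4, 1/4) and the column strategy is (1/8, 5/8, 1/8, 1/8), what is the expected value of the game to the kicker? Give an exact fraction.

-33/32

Against (1/8, 5/8, 1/8, 1/8), each row's expected payoff is left: -1; center: -9/8.
Taking the (3/4, 1/4)-weighted average: (3/4)·(-1) + (1/4)·(-9/8) = -33/32.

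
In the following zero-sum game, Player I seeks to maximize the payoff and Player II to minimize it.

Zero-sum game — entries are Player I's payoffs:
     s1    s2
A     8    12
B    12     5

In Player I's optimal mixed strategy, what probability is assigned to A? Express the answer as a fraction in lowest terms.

Row minima are 8 and 5, so Player I's maximin is 8; column maxima are 12 and 12, so Player II's minimax is 12. These differ, so the equilibrium is in mixed strategies.
Let Player I play A with probability p. Player II is indifferent when 8p + 12(1−p) = 12p + 5(1−p), giving p = 7/11.

7/11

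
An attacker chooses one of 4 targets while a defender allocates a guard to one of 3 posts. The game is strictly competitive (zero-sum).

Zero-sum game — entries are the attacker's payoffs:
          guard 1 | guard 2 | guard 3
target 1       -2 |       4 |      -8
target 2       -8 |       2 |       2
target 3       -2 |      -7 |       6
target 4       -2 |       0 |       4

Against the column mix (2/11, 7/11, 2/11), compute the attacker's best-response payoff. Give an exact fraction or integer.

target 1: (-2)·(2/11) + (4)·(7/11) + (-8)·(2/11) = 8/11.
target 2: (-8)·(2/11) + (2)·(7/11) + (2)·(2/11) = 2/11.
target 3: (-2)·(2/11) + (-7)·(7/11) + (6)·(2/11) = -41/11.
target 4: (-2)·(2/11) + (0)·(7/11) + (4)·(2/11) = 4/11.
The best pure response is target 1 with expected payoff 8/11.

8/11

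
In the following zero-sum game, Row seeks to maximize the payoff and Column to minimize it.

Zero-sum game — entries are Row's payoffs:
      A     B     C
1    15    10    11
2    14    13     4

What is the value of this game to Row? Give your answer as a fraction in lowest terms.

103/10

Column A is strictly dominated by B for Column (it gives Row more in every row).
The remaining 2×2 game on (1, 2) × (B, C) has no saddle point. Let Row play 1 with probability p; indifference gives 10p + 13(1−p) = 11p + 4(1−p), so p = 9/10.
Similarly Column's optimal q on B is 7/10, and the value is 10·(7/10) + (11)·(3/10) = 103/10.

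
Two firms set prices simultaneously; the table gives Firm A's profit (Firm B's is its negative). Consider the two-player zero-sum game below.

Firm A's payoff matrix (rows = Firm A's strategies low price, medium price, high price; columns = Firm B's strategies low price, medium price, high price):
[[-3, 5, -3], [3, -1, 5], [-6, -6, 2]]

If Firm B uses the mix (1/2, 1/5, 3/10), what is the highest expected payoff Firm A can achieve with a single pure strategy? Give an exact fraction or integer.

14/5

low price: (-3)·(1/2) + (5)·(1/5) + (-3)·(3/10) = -7/5.
medium price: (3)·(1/2) + (-1)·(1/5) + (5)·(3/10) = 14/5.
high price: (-6)·(1/2) + (-6)·(1/5) + (2)·(3/10) = -18/5.
The best pure response is medium price with expected payoff 14/5.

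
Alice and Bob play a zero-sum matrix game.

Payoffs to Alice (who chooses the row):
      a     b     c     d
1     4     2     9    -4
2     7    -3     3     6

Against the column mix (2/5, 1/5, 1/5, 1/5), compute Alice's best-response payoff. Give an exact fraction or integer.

4

1: (4)·(2/5) + (2)·(1/5) + (9)·(1/5) + (-4)·(1/5) = 3.
2: (7)·(2/5) + (-3)·(1/5) + (3)·(1/5) + (6)·(1/5) = 4.
The best pure response is 2 with expected payoff 4.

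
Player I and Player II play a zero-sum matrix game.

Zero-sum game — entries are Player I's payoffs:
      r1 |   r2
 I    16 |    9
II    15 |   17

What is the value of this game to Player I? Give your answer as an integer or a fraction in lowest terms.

137/9

Row minima are 9 and 15, so Player I's maximin is 15; column maxima are 16 and 17, so Player II's minimax is 16. These differ, so the equilibrium is in mixed strategies.
Let Player I play I with probability p. Player II is indifferent when 16p + 15(1−p) = 9p + 17(1−p), giving p = 2/9.
Let Player II play r1 with probability q. Player I is indifferent when 16q + 9(1−q) = 15q + 17(1−q), giving q = 8/9.
The value is 16·(8/9) + (9)·(1/9) = 137/9.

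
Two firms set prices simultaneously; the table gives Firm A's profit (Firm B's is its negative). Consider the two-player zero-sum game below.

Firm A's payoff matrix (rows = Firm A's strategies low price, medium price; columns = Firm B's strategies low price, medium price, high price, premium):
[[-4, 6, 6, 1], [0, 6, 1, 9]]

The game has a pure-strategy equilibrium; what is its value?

Row minima: -4, 0 → Firm A's maximin is 0.
Column maxima: 0, 6, 6, 9 → Firm B's minimax is 0.
They coincide at (medium price, low price), so the value is 0.

0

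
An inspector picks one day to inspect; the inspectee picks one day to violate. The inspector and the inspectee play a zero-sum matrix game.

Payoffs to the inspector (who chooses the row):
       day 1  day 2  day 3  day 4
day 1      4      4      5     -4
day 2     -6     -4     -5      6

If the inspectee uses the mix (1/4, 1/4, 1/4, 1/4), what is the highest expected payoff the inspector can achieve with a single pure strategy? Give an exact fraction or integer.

9/4

day 1: (4)·(1/4) + (4)·(1/4) + (5)·(1/4) + (-4)·(1/4) = 9/4.
day 2: (-6)·(1/4) + (-4)·(1/4) + (-5)·(1/4) + (6)·(1/4) = -9/4.
The best pure response is day 1 with expected payoff 9/4.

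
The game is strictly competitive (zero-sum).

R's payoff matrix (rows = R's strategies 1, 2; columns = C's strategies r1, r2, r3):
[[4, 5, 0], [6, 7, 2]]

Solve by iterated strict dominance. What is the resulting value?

2

Column r1 is strictly dominated by r3 for C (0<4, 2<6); eliminate r1.
Column r2 is strictly dominated by r3 for C (0<5, 2<7); eliminate r2.
Row 1 is strictly dominated by row 2 (2>0); eliminate 1.
Only (2, r3) remains, with payoff 2.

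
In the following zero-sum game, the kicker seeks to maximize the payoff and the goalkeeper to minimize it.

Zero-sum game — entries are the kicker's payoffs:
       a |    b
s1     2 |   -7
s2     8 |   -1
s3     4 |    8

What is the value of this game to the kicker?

68/13

Row s1 is strictly dominated by row s2, so the kicker never plays it.
The remaining 2×2 game on (s2, s3) × (a, b) has no saddle point. Let the kicker play s2 with probability p; indifference gives 8p + 4(1−p) = −p + 8(1−p), so p = 4/13.
Similarly the goalkeeper's optimal q on a is 9/13, and the value is 8·(9/13) + (-1)·(4/13) = 68/13.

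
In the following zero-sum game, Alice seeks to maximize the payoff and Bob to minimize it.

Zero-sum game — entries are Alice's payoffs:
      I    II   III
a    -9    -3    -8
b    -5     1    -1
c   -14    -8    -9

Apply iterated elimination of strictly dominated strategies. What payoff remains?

-5

Column II is strictly dominated by I for Bob (-9<-3, -5<1, -14<-8); eliminate II.
Row a is strictly dominated by row b (-5>-9, -1>-8); eliminate a.
Column III is strictly dominated by I for Bob (-5<-1, -14<-9); eliminate III.
Row c is strictly dominated by row b (-5>-14); eliminate c.
Only (b, I) remains, with payoff -5.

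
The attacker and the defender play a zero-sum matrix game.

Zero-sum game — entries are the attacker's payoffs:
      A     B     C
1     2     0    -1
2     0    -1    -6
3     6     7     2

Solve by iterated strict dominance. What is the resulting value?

Row 2 is strictly dominated by row 1 (2>0, 0>-1, -1>-6); eliminate 2.
Column A is strictly dominated by C for the defender (-1<2, 2<6); eliminate A.
Column B is strictly dominated by C for the defender (-1<0, 2<7); eliminate B.
Row 1 is strictly dominated by row 3 (2>-1); eliminate 1.
Only (3, C) remains, with payoff 2.

2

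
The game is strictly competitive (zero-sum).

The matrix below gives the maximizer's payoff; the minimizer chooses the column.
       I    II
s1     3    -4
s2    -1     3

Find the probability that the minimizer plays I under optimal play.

7/11

Row minima are -4 and -1, so the maximizer's maximin is -1; column maxima are 3 and 3, so the minimizer's minimax is 3. These differ, so the equilibrium is in mixed strategies.
Let the minimizer play I with probability q. The maximizer is indifferent when 3q − 4(1−q) = −q + 3(1−q), giving q = 7/11.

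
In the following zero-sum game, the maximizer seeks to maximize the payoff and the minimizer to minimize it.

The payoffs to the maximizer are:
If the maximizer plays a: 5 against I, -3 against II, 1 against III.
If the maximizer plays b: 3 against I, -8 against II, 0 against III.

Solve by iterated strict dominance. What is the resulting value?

-3

Column I is strictly dominated by II for the minimizer (-3<5, -8<3); eliminate I.
Row b is strictly dominated by row a (-3>-8, 1>0); eliminate b.
Column III is strictly dominated by II for the minimizer (-3<1); eliminate III.
Only (a, II) remains, with payoff -3.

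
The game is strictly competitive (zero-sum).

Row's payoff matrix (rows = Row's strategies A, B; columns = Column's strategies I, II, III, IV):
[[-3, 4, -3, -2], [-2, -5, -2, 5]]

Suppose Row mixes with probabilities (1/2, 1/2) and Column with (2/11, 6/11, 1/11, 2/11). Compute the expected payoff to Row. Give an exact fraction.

Against (2/11, 6/11, 1/11, 2/11), each row's expected payoff is A: 1; B: -26/11.
Taking the (1/2, 1/2)-weighted average: (1/2)·(1) + (1/2)·(-26/11) = -15/22.

-15/22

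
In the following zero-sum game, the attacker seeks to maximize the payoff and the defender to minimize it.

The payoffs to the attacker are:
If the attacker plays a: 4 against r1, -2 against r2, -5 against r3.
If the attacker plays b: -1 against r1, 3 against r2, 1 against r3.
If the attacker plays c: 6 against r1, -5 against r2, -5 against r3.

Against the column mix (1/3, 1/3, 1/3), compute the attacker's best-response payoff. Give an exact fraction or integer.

a: (4)·(1/3) + (-2)·(1/3) + (-5)·(1/3) = -1.
b: (-1)·(1/3) + (3)·(1/3) + (1)·(1/3) = 1.
c: (6)·(1/3) + (-5)·(1/3) + (-5)·(1/3) = -4/3.
The best pure response is b with expected payoff 1.

1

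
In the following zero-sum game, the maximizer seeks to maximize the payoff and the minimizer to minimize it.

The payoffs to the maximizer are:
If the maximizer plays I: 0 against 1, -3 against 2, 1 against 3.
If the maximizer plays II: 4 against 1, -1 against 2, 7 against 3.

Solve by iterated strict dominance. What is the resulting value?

-1

Row I is strictly dominated by row II (4>0, -1>-3, 7>1); eliminate I.
Column 1 is strictly dominated by 2 for the minimizer (-1<4); eliminate 1.
Column 3 is strictly dominated by 2 for the minimizer (-1<7); eliminate 3.
Only (II, 2) remains, with payoff -1.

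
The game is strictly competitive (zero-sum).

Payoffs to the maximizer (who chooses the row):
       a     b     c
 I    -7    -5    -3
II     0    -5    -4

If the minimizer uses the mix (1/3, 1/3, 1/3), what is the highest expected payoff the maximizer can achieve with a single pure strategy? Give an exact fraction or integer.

I: (-7)·(1/3) + (-5)·(1/3) + (-3)·(1/3) = -5.
II: (0)·(1/3) + (-5)·(1/3) + (-4)·(1/3) = -3.
The best pure response is II with expected payoff -3.

-3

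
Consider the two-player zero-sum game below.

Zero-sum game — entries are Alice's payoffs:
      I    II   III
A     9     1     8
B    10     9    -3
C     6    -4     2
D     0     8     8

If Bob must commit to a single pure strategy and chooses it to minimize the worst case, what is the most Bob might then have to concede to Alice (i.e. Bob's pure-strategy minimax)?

The worst case (largest entry) in each column is I: 10, II: 9, III: 8.
The best (smallest) of these is 8.

8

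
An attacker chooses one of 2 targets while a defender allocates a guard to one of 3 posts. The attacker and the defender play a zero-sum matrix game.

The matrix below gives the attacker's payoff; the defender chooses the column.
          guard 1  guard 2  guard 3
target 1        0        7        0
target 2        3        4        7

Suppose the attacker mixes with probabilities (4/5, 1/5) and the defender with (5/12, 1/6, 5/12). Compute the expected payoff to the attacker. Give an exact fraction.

Against (5/12, 1/6, 5/12), each row's expected payoff is target 1: 7/6; target 2: 29/6.
Taking the (4/5, 1/5)-weighted average: (4/5)·(7/6) + (1/5)·(29/6) = 19/10.

19/10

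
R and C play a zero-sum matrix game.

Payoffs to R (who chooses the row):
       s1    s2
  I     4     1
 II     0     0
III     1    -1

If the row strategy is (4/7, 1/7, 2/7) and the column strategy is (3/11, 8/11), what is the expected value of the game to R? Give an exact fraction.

10/11

Against (3/11, 8/11), each row's expected payoff is I: 20/11; II: 0; III: -5/11.
Taking the (4/7, 1/7, 2/7)-weighted average: (4/7)·(20/11) + (1/7)·(0) + (2/7)·(-5/11) = 10/11.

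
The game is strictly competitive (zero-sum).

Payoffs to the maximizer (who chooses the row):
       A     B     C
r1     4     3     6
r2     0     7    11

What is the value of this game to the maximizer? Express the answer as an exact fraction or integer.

7/2

Column C is strictly dominated by B for the minimizer (it gives the maximizer more in every row).
The remaining 2×2 game on (r1, r2) × (A, B) has no saddle point. Let the maximizer play r1 with probability p; indifference gives 4p = 3p + 7(1−p), so p = 7/8.
Similarly the minimizer's optimal q on A is 1/2, and the value is 4·(1/2) + (3)·(1/2) = 7/2.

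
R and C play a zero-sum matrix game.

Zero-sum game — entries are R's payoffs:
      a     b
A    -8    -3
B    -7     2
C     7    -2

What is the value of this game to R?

Row A is strictly dominated by row B, so R never plays it.
The remaining 2×2 game on (B, C) × (a, b) has no saddle point. Let R play B with probability p; indifference gives −7p + 7(1−p) = 2p − 2(1−p), so p = 1/2.
Similarly C's optimal q on a is 2/9, and the value is -7·(2/9) + (2)·(7/9) = 0.

0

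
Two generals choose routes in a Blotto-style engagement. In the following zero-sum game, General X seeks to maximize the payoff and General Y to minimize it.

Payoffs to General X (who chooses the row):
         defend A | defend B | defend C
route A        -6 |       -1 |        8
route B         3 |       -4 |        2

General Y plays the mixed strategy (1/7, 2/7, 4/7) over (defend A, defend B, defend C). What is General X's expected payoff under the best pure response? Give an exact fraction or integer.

24/7

route A: (-6)·(1/7) + (-1)·(2/7) + (8)·(4/7) = 24/7.
route B: (3)·(1/7) + (-4)·(2/7) + (2)·(4/7) = 3/7.
The best pure response is route A with expected payoff 24/7.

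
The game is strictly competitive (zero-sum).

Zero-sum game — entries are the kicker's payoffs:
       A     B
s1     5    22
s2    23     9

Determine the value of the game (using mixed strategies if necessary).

461/31

Row minima are 5 and 9, so the kicker's maximin is 9; column maxima are 23 and 22, so the goalkeeper's minimax is 22. These differ, so the equilibrium is in mixed strategies.
Let the kicker play s1 with probability p. The goalkeeper is indifferent when 5p + 23(1−p) = 22p + 9(1−p), giving p = 14/31.
Let the goalkeeper play A with probability q. The kicker is indifferent when 5q + 22(1−q) = 23q + 9(1−q), giving q = 13/31.
The value is 5·(13/31) + (22)·(18/31) = 461/31.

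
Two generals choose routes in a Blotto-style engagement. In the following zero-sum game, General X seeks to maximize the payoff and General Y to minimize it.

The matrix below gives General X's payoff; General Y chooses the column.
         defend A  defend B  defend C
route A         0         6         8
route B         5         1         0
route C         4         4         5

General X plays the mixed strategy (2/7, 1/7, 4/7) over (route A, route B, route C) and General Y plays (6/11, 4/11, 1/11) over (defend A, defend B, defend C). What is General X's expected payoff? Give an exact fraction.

Against (6/11, 4/11, 1/11), each row's expected payoff is route A: 32/11; route B: 34/11; route C: 45/11.
Taking the (2/7, 1/7, 4/7)-weighted average: (2/7)·(32/11) + (1/7)·(34/11) + (4/7)·(45/11) = 278/77.

278/77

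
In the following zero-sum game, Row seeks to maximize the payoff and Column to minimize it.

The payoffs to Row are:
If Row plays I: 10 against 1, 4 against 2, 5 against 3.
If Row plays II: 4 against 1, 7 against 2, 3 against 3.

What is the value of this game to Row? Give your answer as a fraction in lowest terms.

Column 1 is strictly dominated by 3 for Column (it gives Row more in every row).
The remaining 2×2 game on (I, II) × (2, 3) has no saddle point. Let Row play I with probability p; indifference gives 4p + 7(1−p) = 5p + 3(1−p), so p = 4/5.
Similarly Column's optimal q on 2 is 2/5, and the value is 4·(2/5) + (5)·(3/5) = 23/5.

23/5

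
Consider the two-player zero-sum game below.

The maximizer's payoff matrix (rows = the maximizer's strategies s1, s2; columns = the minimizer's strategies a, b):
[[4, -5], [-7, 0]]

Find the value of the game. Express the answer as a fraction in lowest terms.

Row minima are -5 and -7, so the maximizer's maximin is -5; column maxima are 4 and 0, so the minimizer's minimax is 0. These differ, so the equilibrium is in mixed strategies.
Let the maximizer play s1 with probability p. The minimizer is indifferent when 4p − 7(1−p) = −5p, giving p = 7/16.
Let the minimizer play a with probability q. The maximizer is indifferent when 4q − 5(1−q) = −7q, giving q = 5/16.
The value is 4·(5/16) + (-5)·(11/16) = -35/16.

-35/16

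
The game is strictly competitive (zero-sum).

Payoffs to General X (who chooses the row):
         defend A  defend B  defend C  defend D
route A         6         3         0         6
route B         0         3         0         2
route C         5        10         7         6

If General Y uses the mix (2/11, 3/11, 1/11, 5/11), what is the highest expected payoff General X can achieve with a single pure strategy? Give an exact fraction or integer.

route A: (6)·(2/11) + (3)·(3/11) + (0)·(1/11) + (6)·(5/11) = 51/11.
route B: (0)·(2/11) + (3)·(3/11) + (0)·(1/11) + (2)·(5/11) = 19/11.
route C: (5)·(2/11) + (10)·(3/11) + (7)·(1/11) + (6)·(5/11) = 7.
The best pure response is route C with expected payoff 7.

7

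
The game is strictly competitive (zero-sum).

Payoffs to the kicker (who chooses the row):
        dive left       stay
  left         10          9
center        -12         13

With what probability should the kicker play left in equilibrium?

Row minima are 9 and -12, so the kicker's maximin is 9; column maxima are 10 and 13, so the goalkeeper's minimax is 10. These differ, so the equilibrium is in mixed strategies.
Let the kicker play left with probability p. The goalkeeper is indifferent when 10p − 12(1−p) = 9p + 13(1−p), giving p = 25/26.

25/26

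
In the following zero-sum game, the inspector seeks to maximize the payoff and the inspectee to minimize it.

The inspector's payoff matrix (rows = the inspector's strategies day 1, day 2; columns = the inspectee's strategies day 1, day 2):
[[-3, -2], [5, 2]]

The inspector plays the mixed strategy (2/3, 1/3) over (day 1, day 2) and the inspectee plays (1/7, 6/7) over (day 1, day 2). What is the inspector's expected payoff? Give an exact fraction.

-13/21

Against (1/7, 6/7), each row's expected payoff is day 1: -15/7; day 2: 17/7.
Taking the (2/3, 1/3)-weighted average: (2/3)·(-15/7) + (1/3)·(17/7) = -13/21.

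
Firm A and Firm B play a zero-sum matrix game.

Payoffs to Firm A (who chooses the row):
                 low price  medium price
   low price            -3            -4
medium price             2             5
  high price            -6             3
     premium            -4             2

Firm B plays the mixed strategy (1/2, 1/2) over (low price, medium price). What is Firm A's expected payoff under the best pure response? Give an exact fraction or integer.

7/2

low price: (-3)·(1/2) + (-4)·(1/2) = -7/2.
medium price: (2)·(1/2) + (5)·(1/2) = 7/2.
high price: (-6)·(1/2) + (3)·(1/2) = -3/2.
premium: (-4)·(1/2) + (2)·(1/2) = -1.
The best pure response is medium price with expected payoff 7/2.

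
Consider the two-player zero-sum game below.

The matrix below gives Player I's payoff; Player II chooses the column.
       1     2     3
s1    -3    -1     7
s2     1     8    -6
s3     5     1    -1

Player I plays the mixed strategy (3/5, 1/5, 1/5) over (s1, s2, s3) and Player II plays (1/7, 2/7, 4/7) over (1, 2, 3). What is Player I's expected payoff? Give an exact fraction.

13/7

Against (1/7, 2/7, 4/7), each row's expected payoff is s1: 23/7; s2: -1; s3: 3/7.
Taking the (3/5, 1/5, 1/5)-weighted average: (3/5)·(23/7) + (1/5)·(-1) + (1/5)·(3/7) = 13/7.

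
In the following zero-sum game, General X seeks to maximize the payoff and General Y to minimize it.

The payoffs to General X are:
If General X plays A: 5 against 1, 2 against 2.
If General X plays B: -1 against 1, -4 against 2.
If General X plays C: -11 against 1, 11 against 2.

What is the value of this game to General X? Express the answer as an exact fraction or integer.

Row B is strictly dominated by row A, so General X never plays it.
The remaining 2×2 game on (A, C) × (1, 2) has no saddle point. Let General X play A with probability p; indifference gives 5p − 11(1−p) = 2p + 11(1−p), so p = 22/25.
Similarly General Y's optimal q on 1 is 9/25, and the value is 5·(9/25) + (2)·(16/25) = 77/25.

77/25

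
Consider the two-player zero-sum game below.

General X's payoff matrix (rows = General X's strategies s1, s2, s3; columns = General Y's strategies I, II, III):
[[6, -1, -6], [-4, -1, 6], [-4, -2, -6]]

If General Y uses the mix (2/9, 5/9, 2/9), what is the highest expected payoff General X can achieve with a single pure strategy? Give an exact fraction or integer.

s1: (6)·(2/9) + (-1)·(5/9) + (-6)·(2/9) = -5/9.
s2: (-4)·(2/9) + (-1)·(5/9) + (6)·(2/9) = -1/9.
s3: (-4)·(2/9) + (-2)·(5/9) + (-6)·(2/9) = -10/3.
The best pure response is s2 with expected payoff -1/9.

-1/9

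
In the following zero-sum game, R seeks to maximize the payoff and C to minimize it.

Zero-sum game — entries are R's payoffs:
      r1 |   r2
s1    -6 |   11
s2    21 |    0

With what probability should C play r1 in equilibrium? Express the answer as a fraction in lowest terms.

Row minima are -6 and 0, so R's maximin is 0; column maxima are 21 and 11, so C's minimax is 11. These differ, so the equilibrium is in mixed strategies.
Let C play r1 with probability q. R is indifferent when −6q + 11(1−q) = 21q, giving q = 11/38.

11/38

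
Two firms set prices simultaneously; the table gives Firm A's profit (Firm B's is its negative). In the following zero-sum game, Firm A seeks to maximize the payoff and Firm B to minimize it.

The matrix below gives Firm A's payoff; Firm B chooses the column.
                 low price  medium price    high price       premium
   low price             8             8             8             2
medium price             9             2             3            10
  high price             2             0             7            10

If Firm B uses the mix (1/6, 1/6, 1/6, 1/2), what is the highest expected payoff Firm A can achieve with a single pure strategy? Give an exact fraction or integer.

22/3

low price: (8)·(1/6) + (8)·(1/6) + (8)·(1/6) + (2)·(1/2) = 5.
medium price: (9)·(1/6) + (2)·(1/6) + (3)·(1/6) + (10)·(1/2) = 22/3.
high price: (2)·(1/6) + (0)·(1/6) + (7)·(1/6) + (10)·(1/2) = 13/2.
The best pure response is medium price with expected payoff 22/3.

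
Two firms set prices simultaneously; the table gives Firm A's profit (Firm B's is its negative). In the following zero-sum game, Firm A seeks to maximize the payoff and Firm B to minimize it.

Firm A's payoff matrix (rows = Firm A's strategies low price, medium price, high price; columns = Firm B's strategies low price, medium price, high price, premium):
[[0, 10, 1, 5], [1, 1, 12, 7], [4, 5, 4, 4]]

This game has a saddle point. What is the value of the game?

Row minima: 0, 1, 4 → Firm A's maximin is 4.
Column maxima: 4, 10, 12, 7 → Firm B's minimax is 4.
They coincide at (high price, low price), so the value is 4.

4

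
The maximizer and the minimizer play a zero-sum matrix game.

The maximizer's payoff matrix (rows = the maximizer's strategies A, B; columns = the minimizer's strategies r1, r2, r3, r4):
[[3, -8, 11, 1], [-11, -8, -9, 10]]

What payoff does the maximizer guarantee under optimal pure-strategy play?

-8

Row minima: -8, -11 → the maximizer's maximin is -8.
Column maxima: 3, -8, 11, 10 → the minimizer's minimax is -8.
They coincide at (A, r2), so the value is -8.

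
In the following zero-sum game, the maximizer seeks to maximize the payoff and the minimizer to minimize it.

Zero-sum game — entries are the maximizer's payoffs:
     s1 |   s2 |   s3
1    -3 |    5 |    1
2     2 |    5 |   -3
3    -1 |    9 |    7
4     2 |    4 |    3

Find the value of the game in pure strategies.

2

Row minima: -3, -3, -1, 2 → the maximizer's maximin is 2.
Column maxima: 2, 9, 7 → the minimizer's minimax is 2.
They coincide at (4, s1), so the value is 2.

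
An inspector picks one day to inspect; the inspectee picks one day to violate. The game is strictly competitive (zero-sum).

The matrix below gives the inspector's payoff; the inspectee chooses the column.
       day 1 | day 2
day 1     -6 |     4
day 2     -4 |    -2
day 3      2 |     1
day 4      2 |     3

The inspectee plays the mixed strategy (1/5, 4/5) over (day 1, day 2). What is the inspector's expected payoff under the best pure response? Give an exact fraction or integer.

14/5

day 1: (-6)·(1/5) + (4)·(4/5) = 2.
day 2: (-4)·(1/5) + (-2)·(4/5) = -12/5.
day 3: (2)·(1/5) + (1)·(4/5) = 6/5.
day 4: (2)·(1/5) + (3)·(4/5) = 14/5.
The best pure response is day 4 with expected payoff 14/5.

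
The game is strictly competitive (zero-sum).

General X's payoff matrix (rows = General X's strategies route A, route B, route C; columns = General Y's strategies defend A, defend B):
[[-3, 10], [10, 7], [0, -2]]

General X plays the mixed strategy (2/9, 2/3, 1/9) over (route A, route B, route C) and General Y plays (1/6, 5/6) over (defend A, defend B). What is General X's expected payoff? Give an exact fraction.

Against (1/6, 5/6), each row's expected payoff is route A: 47/6; route B: 15/2; route C: -5/3.
Taking the (2/9, 2/3, 1/9)-weighted average: (2/9)·(47/6) + (2/3)·(15/2) + (1/9)·(-5/3) = 59/9.

59/9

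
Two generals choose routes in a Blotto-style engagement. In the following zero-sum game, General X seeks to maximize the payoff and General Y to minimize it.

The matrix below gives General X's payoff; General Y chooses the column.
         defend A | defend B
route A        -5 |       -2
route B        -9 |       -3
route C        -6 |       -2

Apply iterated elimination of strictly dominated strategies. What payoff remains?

-5

Column defend B is strictly dominated by defend A for General Y (-5<-2, -9<-3, -6<-2); eliminate defend B.
Row route B is strictly dominated by row route A (-5>-9); eliminate route B.
Row route C is strictly dominated by row route A (-5>-6); eliminate route C.
Only (route A, defend A) remains, with payoff -5.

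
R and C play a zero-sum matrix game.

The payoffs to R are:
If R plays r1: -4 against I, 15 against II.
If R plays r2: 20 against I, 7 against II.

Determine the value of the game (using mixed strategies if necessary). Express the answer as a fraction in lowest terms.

Row minima are -4 and 7, so R's maximin is 7; column maxima are 20 and 15, so C's minimax is 15. These differ, so the equilibrium is in mixed strategies.
Let R play r1 with probability p. C is indifferent when −4p + 20(1−p) = 15p + 7(1−p), giving p = 13/32.
Let C play I with probability q. R is indifferent when −4q + 15(1−q) = 20q + 7(1−q), giving q = 1/4.
The value is -4·(1/4) + (15)·(3/4) = 41/4.

41/4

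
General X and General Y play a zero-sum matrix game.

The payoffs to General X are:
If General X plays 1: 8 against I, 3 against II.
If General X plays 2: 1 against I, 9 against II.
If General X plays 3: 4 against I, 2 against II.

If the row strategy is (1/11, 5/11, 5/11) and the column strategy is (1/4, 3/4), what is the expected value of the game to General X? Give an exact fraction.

207/44

Against (1/4, 3/4), each row's expected payoff is 1: 17/4; 2: 7; 3: 5/2.
Taking the (1/11, 5/11, 5/11)-weighted average: (1/11)·(17/4) + (5/11)·(7) + (5/11)·(5/2) = 207/44.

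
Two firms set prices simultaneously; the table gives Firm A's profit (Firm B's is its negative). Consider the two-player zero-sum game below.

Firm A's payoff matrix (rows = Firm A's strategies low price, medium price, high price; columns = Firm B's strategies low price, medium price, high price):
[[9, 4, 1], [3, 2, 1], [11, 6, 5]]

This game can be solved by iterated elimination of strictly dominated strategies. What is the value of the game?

5

Row medium price is strictly dominated by row high price (11>3, 6>2, 5>1); eliminate medium price.
Row low price is strictly dominated by row high price (11>9, 6>4, 5>1); eliminate low price.
Column medium price is strictly dominated by high price for Firm B (5<6); eliminate medium price.
Column low price is strictly dominated by high price for Firm B (5<11); eliminate low price.
Only (high price, high price) remains, with payoff 5.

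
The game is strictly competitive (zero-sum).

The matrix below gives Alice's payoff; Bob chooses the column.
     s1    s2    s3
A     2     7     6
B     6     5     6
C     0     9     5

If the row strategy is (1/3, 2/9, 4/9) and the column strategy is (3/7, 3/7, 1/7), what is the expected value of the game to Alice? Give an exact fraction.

305/63

Against (3/7, 3/7, 1/7), each row's expected payoff is A: 33/7; B: 39/7; C: 32/7.
Taking the (1/3, 2/9, 4/9)-weighted average: (1/3)·(33/7) + (2/9)·(39/7) + (4/9)·(32/7) = 305/63.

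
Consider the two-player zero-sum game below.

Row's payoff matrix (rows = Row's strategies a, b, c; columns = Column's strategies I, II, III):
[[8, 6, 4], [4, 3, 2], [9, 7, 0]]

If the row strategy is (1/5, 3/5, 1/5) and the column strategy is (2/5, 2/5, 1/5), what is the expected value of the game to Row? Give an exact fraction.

112/25

Against (2/5, 2/5, 1/5), each row's expected payoff is a: 32/5; b: 16/5; c: 32/5.
Taking the (1/5, 3/5, 1/5)-weighted average: (1/5)·(32/5) + (3/5)·(16/5) + (1/5)·(32/5) = 112/25.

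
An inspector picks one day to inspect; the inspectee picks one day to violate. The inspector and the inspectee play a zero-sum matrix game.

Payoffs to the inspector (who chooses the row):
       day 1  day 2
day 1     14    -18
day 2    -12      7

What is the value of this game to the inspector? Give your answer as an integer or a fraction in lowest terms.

Row minima are -18 and -12, so the inspector's maximin is -12; column maxima are 14 and 7, so the inspectee's minimax is 7. These differ, so the equilibrium is in mixed strategies.
Let the inspector play day 1 with probability p. The inspectee is indifferent when 14p − 12(1−p) = −18p + 7(1−p), giving p = 19/51.
Let the inspectee play day 1 with probability q. The inspector is indifferent when 14q − 18(1−q) = −12q + 7(1−q), giving q = 25/51.
The value is 14·(25/51) + (-18)·(26/51) = -118/51.

-118/51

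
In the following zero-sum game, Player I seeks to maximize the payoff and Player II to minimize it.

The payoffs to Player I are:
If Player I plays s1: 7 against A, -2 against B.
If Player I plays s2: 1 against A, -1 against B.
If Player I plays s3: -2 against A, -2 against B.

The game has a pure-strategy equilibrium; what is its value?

-1

Row minima: -2, -1, -2 → Player I's maximin is -1.
Column maxima: 7, -1 → Player II's minimax is -1.
They coincide at (s2, B), so the value is -1.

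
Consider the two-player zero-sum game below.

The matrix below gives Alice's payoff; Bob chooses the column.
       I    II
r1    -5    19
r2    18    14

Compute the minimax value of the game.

Row minima are -5 and 14, so Alice's maximin is 14; column maxima are 18 and 19, so Bob's minimax is 18. These differ, so the equilibrium is in mixed strategies.
Let Alice play r1 with probability p. Bob is indifferent when −5p + 18(1−p) = 19p + 14(1−p), giving p = 1/7.
Let Bob play I with probability q. Alice is indifferent when −5q + 19(1−q) = 18q + 14(1−q), giving q = 5/28.
The value is -5·(5/28) + (19)·(23/28) = 103/7.

103/7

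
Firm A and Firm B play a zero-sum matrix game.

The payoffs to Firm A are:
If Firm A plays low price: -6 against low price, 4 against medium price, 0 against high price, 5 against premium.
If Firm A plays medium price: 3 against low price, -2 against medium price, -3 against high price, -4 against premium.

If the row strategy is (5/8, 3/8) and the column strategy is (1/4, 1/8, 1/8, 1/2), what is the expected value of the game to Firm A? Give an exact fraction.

Against (1/4, 1/8, 1/8, 1/2), each row's expected payoff is low price: 3/2; medium price: -15/8.
Taking the (5/8, 3/8)-weighted average: (5/8)·(3/2) + (3/8)·(-15/8) = 15/64.

15/64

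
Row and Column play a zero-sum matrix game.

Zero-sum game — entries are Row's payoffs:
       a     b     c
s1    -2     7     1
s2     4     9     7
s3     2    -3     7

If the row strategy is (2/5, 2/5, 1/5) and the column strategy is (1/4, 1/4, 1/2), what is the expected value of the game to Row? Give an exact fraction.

81/20

Against (1/4, 1/4, 1/2), each row's expected payoff is s1: 7/4; s2: 27/4; s3: 13/4.
Taking the (2/5, 2/5, 1/5)-weighted average: (2/5)·(7/4) + (2/5)·(27/4) + (1/5)·(13/4) = 81/20.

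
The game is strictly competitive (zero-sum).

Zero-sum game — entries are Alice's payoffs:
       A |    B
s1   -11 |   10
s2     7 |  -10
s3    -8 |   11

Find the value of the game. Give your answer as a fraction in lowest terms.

Row s1 is strictly dominated by row s3, so Alice never plays it.
The remaining 2×2 game on (s2, s3) × (A, B) has no saddle point. Let Alice play s2 with probability p; indifference gives 7p − 8(1−p) = −10p + 11(1−p), so p = 19/36.
Similarly Bob's optimal q on A is 7/12, and the value is 7·(7/12) + (-10)·(5/12) = -1/12.

-1/12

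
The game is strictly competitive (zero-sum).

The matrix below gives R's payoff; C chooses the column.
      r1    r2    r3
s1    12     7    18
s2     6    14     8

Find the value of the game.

126/13

Column r3 is strictly dominated by r1 for C (it gives R more in every row).
The remaining 2×2 game on (s1, s2) × (r1, r2) has no saddle point. Let R play s1 with probability p; indifference gives 12p + 6(1−p) = 7p + 14(1−p), so p = 8/13.
Similarly C's optimal q on r1 is 7/13, and the value is 12·(7/13) + (7)·(6/13) = 126/13.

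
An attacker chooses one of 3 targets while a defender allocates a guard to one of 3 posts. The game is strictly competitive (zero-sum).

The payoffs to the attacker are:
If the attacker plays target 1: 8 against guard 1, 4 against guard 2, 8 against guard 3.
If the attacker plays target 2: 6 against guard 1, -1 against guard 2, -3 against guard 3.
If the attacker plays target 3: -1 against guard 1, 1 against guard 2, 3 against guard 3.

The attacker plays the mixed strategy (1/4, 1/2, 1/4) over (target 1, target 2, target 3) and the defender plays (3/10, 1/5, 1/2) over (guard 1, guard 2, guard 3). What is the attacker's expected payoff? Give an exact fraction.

11/5

Against (3/10, 1/5, 1/2), each row's expected payoff is target 1: 36/5; target 2: 1/10; target 3: 7/5.
Taking the (1/4, 1/2, 1/4)-weighted average: (1/4)·(36/5) + (1/2)·(1/10) + (1/4)·(7/5) = 11/5.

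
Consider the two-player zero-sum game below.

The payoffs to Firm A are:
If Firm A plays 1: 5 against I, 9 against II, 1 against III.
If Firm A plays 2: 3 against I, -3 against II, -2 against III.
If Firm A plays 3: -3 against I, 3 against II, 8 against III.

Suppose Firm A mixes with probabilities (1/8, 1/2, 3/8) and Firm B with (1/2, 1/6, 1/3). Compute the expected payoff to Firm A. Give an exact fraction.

4/3

Against (1/2, 1/6, 1/3), each row's expected payoff is 1: 13/3; 2: 1/3; 3: 5/3.
Taking the (1/8, 1/2, 3/8)-weighted average: (1/8)·(13/3) + (1/2)·(1/3) + (3/8)·(5/3) = 4/3.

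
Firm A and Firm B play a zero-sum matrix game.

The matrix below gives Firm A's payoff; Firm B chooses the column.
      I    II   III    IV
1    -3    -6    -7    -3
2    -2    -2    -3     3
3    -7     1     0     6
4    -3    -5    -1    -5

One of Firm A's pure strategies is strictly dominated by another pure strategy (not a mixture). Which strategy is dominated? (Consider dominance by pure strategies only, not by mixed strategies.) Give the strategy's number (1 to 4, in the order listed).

Compare 1 with 2: -2 > -3, -2 > -6, -3 > -7, 3 > -3.
So 2 strictly dominates 1 for Firm A; 1 is strictly dominated.

1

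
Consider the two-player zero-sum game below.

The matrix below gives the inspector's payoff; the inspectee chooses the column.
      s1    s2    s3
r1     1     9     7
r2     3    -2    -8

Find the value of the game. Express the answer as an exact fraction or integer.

29/17

Column s2 is strictly dominated by s3 for the inspectee (it gives the inspector more in every row).
The remaining 2×2 game on (r1, r2) × (s1, s3) has no saddle point. Let the inspector play r1 with probability p; indifference gives p + 3(1−p) = 7p − 8(1−p), so p = 11/17.
Similarly the inspectee's optimal q on s1 is 15/17, and the value is 1·(15/17) + (7)·(2/17) = 29/17.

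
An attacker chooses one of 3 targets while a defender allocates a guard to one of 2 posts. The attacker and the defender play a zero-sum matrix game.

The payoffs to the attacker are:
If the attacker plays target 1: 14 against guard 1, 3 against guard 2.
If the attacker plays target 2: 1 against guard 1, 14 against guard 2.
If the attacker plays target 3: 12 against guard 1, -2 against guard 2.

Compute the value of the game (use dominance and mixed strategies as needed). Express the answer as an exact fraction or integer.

Row target 3 is strictly dominated by row target 1, so the attacker never plays it.
The remaining 2×2 game on (target 1, target 2) × (guard 1, guard 2) has no saddle point. Let the attacker play target 1 with probability p; indifference gives 14p + (1−p) = 3p + 14(1−p), so p = 13/24.
Similarly the defender's optimal q on guard 1 is 11/24, and the value is 14·(11/24) + (3)·(13/24) = 193/24.

193/24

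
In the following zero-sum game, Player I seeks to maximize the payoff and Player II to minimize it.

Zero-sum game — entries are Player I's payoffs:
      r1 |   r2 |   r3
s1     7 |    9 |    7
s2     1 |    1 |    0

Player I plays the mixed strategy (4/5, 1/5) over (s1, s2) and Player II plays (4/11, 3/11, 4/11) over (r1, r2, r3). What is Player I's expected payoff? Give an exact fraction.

Against (4/11, 3/11, 4/11), each row's expected payoff is s1: 83/11; s2: 7/11.
Taking the (4/5, 1/5)-weighted average: (4/5)·(83/11) + (1/5)·(7/11) = 339/55.

339/55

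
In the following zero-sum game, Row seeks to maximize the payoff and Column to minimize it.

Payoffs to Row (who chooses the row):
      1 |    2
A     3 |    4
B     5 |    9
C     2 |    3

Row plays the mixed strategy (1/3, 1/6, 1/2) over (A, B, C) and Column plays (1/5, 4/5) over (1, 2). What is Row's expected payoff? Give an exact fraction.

Against (1/5, 4/5), each row's expected payoff is A: 19/5; B: 41/5; C: 14/5.
Taking the (1/3, 1/6, 1/2)-weighted average: (1/3)·(19/5) + (1/6)·(41/5) + (1/2)·(14/5) = 121/30.

121/30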